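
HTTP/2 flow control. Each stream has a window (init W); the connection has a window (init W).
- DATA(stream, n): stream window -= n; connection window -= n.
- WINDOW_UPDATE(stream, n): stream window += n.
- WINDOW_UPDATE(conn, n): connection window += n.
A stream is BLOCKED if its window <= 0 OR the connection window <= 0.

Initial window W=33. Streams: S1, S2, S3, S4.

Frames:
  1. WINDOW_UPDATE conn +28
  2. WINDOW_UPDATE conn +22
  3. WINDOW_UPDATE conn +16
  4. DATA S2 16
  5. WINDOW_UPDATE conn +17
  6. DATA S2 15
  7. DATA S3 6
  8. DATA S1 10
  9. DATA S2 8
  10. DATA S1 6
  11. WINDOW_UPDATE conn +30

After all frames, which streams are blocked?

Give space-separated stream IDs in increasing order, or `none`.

Op 1: conn=61 S1=33 S2=33 S3=33 S4=33 blocked=[]
Op 2: conn=83 S1=33 S2=33 S3=33 S4=33 blocked=[]
Op 3: conn=99 S1=33 S2=33 S3=33 S4=33 blocked=[]
Op 4: conn=83 S1=33 S2=17 S3=33 S4=33 blocked=[]
Op 5: conn=100 S1=33 S2=17 S3=33 S4=33 blocked=[]
Op 6: conn=85 S1=33 S2=2 S3=33 S4=33 blocked=[]
Op 7: conn=79 S1=33 S2=2 S3=27 S4=33 blocked=[]
Op 8: conn=69 S1=23 S2=2 S3=27 S4=33 blocked=[]
Op 9: conn=61 S1=23 S2=-6 S3=27 S4=33 blocked=[2]
Op 10: conn=55 S1=17 S2=-6 S3=27 S4=33 blocked=[2]
Op 11: conn=85 S1=17 S2=-6 S3=27 S4=33 blocked=[2]

Answer: S2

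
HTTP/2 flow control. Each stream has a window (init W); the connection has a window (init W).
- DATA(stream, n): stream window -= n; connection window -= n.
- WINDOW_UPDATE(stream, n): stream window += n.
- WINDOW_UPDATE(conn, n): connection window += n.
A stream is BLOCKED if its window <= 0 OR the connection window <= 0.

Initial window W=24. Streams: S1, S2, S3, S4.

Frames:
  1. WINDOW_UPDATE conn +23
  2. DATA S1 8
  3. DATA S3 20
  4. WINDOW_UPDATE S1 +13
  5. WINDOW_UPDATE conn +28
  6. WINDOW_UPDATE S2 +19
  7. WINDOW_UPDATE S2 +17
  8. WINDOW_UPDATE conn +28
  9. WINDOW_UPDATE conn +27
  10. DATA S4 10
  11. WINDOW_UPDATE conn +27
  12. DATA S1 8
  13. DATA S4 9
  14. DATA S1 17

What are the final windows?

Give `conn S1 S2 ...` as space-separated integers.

Answer: 85 4 60 4 5

Derivation:
Op 1: conn=47 S1=24 S2=24 S3=24 S4=24 blocked=[]
Op 2: conn=39 S1=16 S2=24 S3=24 S4=24 blocked=[]
Op 3: conn=19 S1=16 S2=24 S3=4 S4=24 blocked=[]
Op 4: conn=19 S1=29 S2=24 S3=4 S4=24 blocked=[]
Op 5: conn=47 S1=29 S2=24 S3=4 S4=24 blocked=[]
Op 6: conn=47 S1=29 S2=43 S3=4 S4=24 blocked=[]
Op 7: conn=47 S1=29 S2=60 S3=4 S4=24 blocked=[]
Op 8: conn=75 S1=29 S2=60 S3=4 S4=24 blocked=[]
Op 9: conn=102 S1=29 S2=60 S3=4 S4=24 blocked=[]
Op 10: conn=92 S1=29 S2=60 S3=4 S4=14 blocked=[]
Op 11: conn=119 S1=29 S2=60 S3=4 S4=14 blocked=[]
Op 12: conn=111 S1=21 S2=60 S3=4 S4=14 blocked=[]
Op 13: conn=102 S1=21 S2=60 S3=4 S4=5 blocked=[]
Op 14: conn=85 S1=4 S2=60 S3=4 S4=5 blocked=[]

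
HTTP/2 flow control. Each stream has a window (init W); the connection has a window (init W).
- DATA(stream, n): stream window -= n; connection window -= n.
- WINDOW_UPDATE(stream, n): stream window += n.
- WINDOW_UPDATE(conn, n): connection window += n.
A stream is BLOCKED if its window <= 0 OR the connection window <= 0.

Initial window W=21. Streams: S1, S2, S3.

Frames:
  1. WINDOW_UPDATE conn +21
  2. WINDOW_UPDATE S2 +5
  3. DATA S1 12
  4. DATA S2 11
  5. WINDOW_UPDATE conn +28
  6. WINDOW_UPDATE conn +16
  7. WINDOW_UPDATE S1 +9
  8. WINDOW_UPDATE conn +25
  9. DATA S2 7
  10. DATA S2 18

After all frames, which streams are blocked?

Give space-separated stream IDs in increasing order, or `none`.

Op 1: conn=42 S1=21 S2=21 S3=21 blocked=[]
Op 2: conn=42 S1=21 S2=26 S3=21 blocked=[]
Op 3: conn=30 S1=9 S2=26 S3=21 blocked=[]
Op 4: conn=19 S1=9 S2=15 S3=21 blocked=[]
Op 5: conn=47 S1=9 S2=15 S3=21 blocked=[]
Op 6: conn=63 S1=9 S2=15 S3=21 blocked=[]
Op 7: conn=63 S1=18 S2=15 S3=21 blocked=[]
Op 8: conn=88 S1=18 S2=15 S3=21 blocked=[]
Op 9: conn=81 S1=18 S2=8 S3=21 blocked=[]
Op 10: conn=63 S1=18 S2=-10 S3=21 blocked=[2]

Answer: S2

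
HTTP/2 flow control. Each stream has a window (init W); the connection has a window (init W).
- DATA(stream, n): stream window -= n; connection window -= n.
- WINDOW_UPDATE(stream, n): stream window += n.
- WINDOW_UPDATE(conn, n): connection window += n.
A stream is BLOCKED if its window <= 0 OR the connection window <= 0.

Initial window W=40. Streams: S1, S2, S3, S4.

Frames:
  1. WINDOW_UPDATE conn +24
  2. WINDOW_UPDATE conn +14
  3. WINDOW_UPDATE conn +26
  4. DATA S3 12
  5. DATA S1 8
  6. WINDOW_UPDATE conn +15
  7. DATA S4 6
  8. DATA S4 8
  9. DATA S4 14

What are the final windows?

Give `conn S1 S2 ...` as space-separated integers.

Op 1: conn=64 S1=40 S2=40 S3=40 S4=40 blocked=[]
Op 2: conn=78 S1=40 S2=40 S3=40 S4=40 blocked=[]
Op 3: conn=104 S1=40 S2=40 S3=40 S4=40 blocked=[]
Op 4: conn=92 S1=40 S2=40 S3=28 S4=40 blocked=[]
Op 5: conn=84 S1=32 S2=40 S3=28 S4=40 blocked=[]
Op 6: conn=99 S1=32 S2=40 S3=28 S4=40 blocked=[]
Op 7: conn=93 S1=32 S2=40 S3=28 S4=34 blocked=[]
Op 8: conn=85 S1=32 S2=40 S3=28 S4=26 blocked=[]
Op 9: conn=71 S1=32 S2=40 S3=28 S4=12 blocked=[]

Answer: 71 32 40 28 12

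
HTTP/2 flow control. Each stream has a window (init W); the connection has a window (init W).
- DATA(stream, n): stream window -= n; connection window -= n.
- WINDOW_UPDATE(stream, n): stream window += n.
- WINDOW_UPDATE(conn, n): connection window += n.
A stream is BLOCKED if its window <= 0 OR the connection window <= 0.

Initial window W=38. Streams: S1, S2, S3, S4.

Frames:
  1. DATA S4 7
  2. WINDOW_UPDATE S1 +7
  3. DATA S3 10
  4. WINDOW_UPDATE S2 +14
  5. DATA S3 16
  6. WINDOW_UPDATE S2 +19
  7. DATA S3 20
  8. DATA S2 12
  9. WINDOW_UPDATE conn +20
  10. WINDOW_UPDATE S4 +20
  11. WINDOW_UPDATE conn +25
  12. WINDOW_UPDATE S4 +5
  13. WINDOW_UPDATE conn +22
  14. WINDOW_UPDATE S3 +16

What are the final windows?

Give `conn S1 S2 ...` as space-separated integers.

Op 1: conn=31 S1=38 S2=38 S3=38 S4=31 blocked=[]
Op 2: conn=31 S1=45 S2=38 S3=38 S4=31 blocked=[]
Op 3: conn=21 S1=45 S2=38 S3=28 S4=31 blocked=[]
Op 4: conn=21 S1=45 S2=52 S3=28 S4=31 blocked=[]
Op 5: conn=5 S1=45 S2=52 S3=12 S4=31 blocked=[]
Op 6: conn=5 S1=45 S2=71 S3=12 S4=31 blocked=[]
Op 7: conn=-15 S1=45 S2=71 S3=-8 S4=31 blocked=[1, 2, 3, 4]
Op 8: conn=-27 S1=45 S2=59 S3=-8 S4=31 blocked=[1, 2, 3, 4]
Op 9: conn=-7 S1=45 S2=59 S3=-8 S4=31 blocked=[1, 2, 3, 4]
Op 10: conn=-7 S1=45 S2=59 S3=-8 S4=51 blocked=[1, 2, 3, 4]
Op 11: conn=18 S1=45 S2=59 S3=-8 S4=51 blocked=[3]
Op 12: conn=18 S1=45 S2=59 S3=-8 S4=56 blocked=[3]
Op 13: conn=40 S1=45 S2=59 S3=-8 S4=56 blocked=[3]
Op 14: conn=40 S1=45 S2=59 S3=8 S4=56 blocked=[]

Answer: 40 45 59 8 56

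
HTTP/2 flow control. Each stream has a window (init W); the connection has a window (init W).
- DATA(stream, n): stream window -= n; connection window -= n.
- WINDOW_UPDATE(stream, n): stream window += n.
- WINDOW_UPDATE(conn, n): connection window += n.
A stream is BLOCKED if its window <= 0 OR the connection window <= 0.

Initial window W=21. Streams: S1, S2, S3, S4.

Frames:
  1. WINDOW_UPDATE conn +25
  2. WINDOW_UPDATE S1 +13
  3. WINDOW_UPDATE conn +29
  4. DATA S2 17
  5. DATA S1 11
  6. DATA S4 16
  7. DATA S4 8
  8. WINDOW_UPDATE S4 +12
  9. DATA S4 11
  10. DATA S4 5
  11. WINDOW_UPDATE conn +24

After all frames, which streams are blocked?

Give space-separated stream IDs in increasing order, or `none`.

Answer: S4

Derivation:
Op 1: conn=46 S1=21 S2=21 S3=21 S4=21 blocked=[]
Op 2: conn=46 S1=34 S2=21 S3=21 S4=21 blocked=[]
Op 3: conn=75 S1=34 S2=21 S3=21 S4=21 blocked=[]
Op 4: conn=58 S1=34 S2=4 S3=21 S4=21 blocked=[]
Op 5: conn=47 S1=23 S2=4 S3=21 S4=21 blocked=[]
Op 6: conn=31 S1=23 S2=4 S3=21 S4=5 blocked=[]
Op 7: conn=23 S1=23 S2=4 S3=21 S4=-3 blocked=[4]
Op 8: conn=23 S1=23 S2=4 S3=21 S4=9 blocked=[]
Op 9: conn=12 S1=23 S2=4 S3=21 S4=-2 blocked=[4]
Op 10: conn=7 S1=23 S2=4 S3=21 S4=-7 blocked=[4]
Op 11: conn=31 S1=23 S2=4 S3=21 S4=-7 blocked=[4]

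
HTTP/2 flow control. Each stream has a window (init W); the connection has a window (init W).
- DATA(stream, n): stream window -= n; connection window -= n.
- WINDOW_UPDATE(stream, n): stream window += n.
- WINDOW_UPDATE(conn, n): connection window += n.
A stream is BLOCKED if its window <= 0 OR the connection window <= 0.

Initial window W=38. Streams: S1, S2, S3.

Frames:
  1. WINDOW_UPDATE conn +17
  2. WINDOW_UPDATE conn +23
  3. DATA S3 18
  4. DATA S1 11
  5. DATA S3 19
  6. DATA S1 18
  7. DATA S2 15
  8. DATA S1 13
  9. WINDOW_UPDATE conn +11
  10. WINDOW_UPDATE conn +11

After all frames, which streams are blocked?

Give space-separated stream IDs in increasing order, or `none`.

Op 1: conn=55 S1=38 S2=38 S3=38 blocked=[]
Op 2: conn=78 S1=38 S2=38 S3=38 blocked=[]
Op 3: conn=60 S1=38 S2=38 S3=20 blocked=[]
Op 4: conn=49 S1=27 S2=38 S3=20 blocked=[]
Op 5: conn=30 S1=27 S2=38 S3=1 blocked=[]
Op 6: conn=12 S1=9 S2=38 S3=1 blocked=[]
Op 7: conn=-3 S1=9 S2=23 S3=1 blocked=[1, 2, 3]
Op 8: conn=-16 S1=-4 S2=23 S3=1 blocked=[1, 2, 3]
Op 9: conn=-5 S1=-4 S2=23 S3=1 blocked=[1, 2, 3]
Op 10: conn=6 S1=-4 S2=23 S3=1 blocked=[1]

Answer: S1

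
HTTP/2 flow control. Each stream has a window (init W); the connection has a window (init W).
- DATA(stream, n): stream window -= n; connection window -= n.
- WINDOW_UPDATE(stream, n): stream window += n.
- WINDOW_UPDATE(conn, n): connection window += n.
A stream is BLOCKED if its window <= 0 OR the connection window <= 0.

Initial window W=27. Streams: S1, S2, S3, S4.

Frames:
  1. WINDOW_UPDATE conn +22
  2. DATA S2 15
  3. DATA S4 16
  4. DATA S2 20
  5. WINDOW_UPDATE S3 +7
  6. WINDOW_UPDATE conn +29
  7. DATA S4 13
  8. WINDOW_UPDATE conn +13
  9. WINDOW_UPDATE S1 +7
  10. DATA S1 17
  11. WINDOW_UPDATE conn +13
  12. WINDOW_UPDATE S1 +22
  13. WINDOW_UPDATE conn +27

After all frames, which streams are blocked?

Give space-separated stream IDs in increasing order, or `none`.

Op 1: conn=49 S1=27 S2=27 S3=27 S4=27 blocked=[]
Op 2: conn=34 S1=27 S2=12 S3=27 S4=27 blocked=[]
Op 3: conn=18 S1=27 S2=12 S3=27 S4=11 blocked=[]
Op 4: conn=-2 S1=27 S2=-8 S3=27 S4=11 blocked=[1, 2, 3, 4]
Op 5: conn=-2 S1=27 S2=-8 S3=34 S4=11 blocked=[1, 2, 3, 4]
Op 6: conn=27 S1=27 S2=-8 S3=34 S4=11 blocked=[2]
Op 7: conn=14 S1=27 S2=-8 S3=34 S4=-2 blocked=[2, 4]
Op 8: conn=27 S1=27 S2=-8 S3=34 S4=-2 blocked=[2, 4]
Op 9: conn=27 S1=34 S2=-8 S3=34 S4=-2 blocked=[2, 4]
Op 10: conn=10 S1=17 S2=-8 S3=34 S4=-2 blocked=[2, 4]
Op 11: conn=23 S1=17 S2=-8 S3=34 S4=-2 blocked=[2, 4]
Op 12: conn=23 S1=39 S2=-8 S3=34 S4=-2 blocked=[2, 4]
Op 13: conn=50 S1=39 S2=-8 S3=34 S4=-2 blocked=[2, 4]

Answer: S2 S4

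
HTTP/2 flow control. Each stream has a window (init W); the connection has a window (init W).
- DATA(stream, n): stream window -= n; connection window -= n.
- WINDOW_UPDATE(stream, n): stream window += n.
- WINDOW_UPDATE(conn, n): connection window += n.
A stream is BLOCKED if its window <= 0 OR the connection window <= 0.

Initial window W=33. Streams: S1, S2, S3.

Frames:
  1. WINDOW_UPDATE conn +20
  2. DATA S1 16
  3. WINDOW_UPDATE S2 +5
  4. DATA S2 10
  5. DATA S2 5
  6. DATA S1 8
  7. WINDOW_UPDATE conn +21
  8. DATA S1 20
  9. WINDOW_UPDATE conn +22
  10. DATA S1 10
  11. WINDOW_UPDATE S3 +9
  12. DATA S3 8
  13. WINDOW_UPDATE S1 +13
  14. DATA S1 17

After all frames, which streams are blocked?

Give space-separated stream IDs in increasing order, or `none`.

Op 1: conn=53 S1=33 S2=33 S3=33 blocked=[]
Op 2: conn=37 S1=17 S2=33 S3=33 blocked=[]
Op 3: conn=37 S1=17 S2=38 S3=33 blocked=[]
Op 4: conn=27 S1=17 S2=28 S3=33 blocked=[]
Op 5: conn=22 S1=17 S2=23 S3=33 blocked=[]
Op 6: conn=14 S1=9 S2=23 S3=33 blocked=[]
Op 7: conn=35 S1=9 S2=23 S3=33 blocked=[]
Op 8: conn=15 S1=-11 S2=23 S3=33 blocked=[1]
Op 9: conn=37 S1=-11 S2=23 S3=33 blocked=[1]
Op 10: conn=27 S1=-21 S2=23 S3=33 blocked=[1]
Op 11: conn=27 S1=-21 S2=23 S3=42 blocked=[1]
Op 12: conn=19 S1=-21 S2=23 S3=34 blocked=[1]
Op 13: conn=19 S1=-8 S2=23 S3=34 blocked=[1]
Op 14: conn=2 S1=-25 S2=23 S3=34 blocked=[1]

Answer: S1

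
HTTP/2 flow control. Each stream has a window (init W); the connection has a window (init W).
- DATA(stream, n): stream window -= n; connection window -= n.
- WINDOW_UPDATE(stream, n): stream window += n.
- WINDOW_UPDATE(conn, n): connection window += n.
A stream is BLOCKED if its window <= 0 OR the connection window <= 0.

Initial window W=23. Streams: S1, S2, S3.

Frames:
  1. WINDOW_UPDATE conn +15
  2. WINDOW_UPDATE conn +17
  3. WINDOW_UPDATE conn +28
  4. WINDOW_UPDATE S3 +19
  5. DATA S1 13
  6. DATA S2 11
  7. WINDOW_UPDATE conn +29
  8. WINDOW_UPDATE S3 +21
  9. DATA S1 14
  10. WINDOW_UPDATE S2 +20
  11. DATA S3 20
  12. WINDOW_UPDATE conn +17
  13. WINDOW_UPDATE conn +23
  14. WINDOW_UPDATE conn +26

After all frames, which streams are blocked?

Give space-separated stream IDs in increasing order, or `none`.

Op 1: conn=38 S1=23 S2=23 S3=23 blocked=[]
Op 2: conn=55 S1=23 S2=23 S3=23 blocked=[]
Op 3: conn=83 S1=23 S2=23 S3=23 blocked=[]
Op 4: conn=83 S1=23 S2=23 S3=42 blocked=[]
Op 5: conn=70 S1=10 S2=23 S3=42 blocked=[]
Op 6: conn=59 S1=10 S2=12 S3=42 blocked=[]
Op 7: conn=88 S1=10 S2=12 S3=42 blocked=[]
Op 8: conn=88 S1=10 S2=12 S3=63 blocked=[]
Op 9: conn=74 S1=-4 S2=12 S3=63 blocked=[1]
Op 10: conn=74 S1=-4 S2=32 S3=63 blocked=[1]
Op 11: conn=54 S1=-4 S2=32 S3=43 blocked=[1]
Op 12: conn=71 S1=-4 S2=32 S3=43 blocked=[1]
Op 13: conn=94 S1=-4 S2=32 S3=43 blocked=[1]
Op 14: conn=120 S1=-4 S2=32 S3=43 blocked=[1]

Answer: S1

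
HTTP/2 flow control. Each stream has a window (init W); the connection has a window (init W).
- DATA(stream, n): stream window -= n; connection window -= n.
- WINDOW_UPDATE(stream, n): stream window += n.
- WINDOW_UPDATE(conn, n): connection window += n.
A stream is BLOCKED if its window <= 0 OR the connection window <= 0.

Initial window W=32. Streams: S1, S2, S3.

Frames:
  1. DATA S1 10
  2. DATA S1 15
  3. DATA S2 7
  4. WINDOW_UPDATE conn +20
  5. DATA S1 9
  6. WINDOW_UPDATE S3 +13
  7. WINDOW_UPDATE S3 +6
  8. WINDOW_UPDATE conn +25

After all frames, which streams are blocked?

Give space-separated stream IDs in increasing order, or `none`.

Answer: S1

Derivation:
Op 1: conn=22 S1=22 S2=32 S3=32 blocked=[]
Op 2: conn=7 S1=7 S2=32 S3=32 blocked=[]
Op 3: conn=0 S1=7 S2=25 S3=32 blocked=[1, 2, 3]
Op 4: conn=20 S1=7 S2=25 S3=32 blocked=[]
Op 5: conn=11 S1=-2 S2=25 S3=32 blocked=[1]
Op 6: conn=11 S1=-2 S2=25 S3=45 blocked=[1]
Op 7: conn=11 S1=-2 S2=25 S3=51 blocked=[1]
Op 8: conn=36 S1=-2 S2=25 S3=51 blocked=[1]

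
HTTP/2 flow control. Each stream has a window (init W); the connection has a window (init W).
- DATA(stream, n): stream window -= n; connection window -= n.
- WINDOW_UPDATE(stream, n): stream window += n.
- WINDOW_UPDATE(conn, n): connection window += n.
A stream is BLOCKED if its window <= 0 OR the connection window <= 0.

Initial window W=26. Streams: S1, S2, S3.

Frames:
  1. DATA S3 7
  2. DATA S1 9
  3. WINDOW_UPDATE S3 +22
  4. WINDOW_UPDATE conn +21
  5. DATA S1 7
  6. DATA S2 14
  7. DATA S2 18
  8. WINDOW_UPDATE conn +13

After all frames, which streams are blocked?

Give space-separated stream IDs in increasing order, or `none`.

Op 1: conn=19 S1=26 S2=26 S3=19 blocked=[]
Op 2: conn=10 S1=17 S2=26 S3=19 blocked=[]
Op 3: conn=10 S1=17 S2=26 S3=41 blocked=[]
Op 4: conn=31 S1=17 S2=26 S3=41 blocked=[]
Op 5: conn=24 S1=10 S2=26 S3=41 blocked=[]
Op 6: conn=10 S1=10 S2=12 S3=41 blocked=[]
Op 7: conn=-8 S1=10 S2=-6 S3=41 blocked=[1, 2, 3]
Op 8: conn=5 S1=10 S2=-6 S3=41 blocked=[2]

Answer: S2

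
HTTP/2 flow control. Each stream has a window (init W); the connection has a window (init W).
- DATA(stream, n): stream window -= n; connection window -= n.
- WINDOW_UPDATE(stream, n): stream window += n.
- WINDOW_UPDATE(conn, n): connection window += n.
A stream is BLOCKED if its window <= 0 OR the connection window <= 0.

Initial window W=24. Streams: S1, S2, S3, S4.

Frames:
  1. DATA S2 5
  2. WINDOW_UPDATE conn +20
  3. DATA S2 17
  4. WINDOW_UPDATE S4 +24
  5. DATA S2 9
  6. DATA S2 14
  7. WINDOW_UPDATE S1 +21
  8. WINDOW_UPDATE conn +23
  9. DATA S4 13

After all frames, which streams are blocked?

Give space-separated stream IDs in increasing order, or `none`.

Op 1: conn=19 S1=24 S2=19 S3=24 S4=24 blocked=[]
Op 2: conn=39 S1=24 S2=19 S3=24 S4=24 blocked=[]
Op 3: conn=22 S1=24 S2=2 S3=24 S4=24 blocked=[]
Op 4: conn=22 S1=24 S2=2 S3=24 S4=48 blocked=[]
Op 5: conn=13 S1=24 S2=-7 S3=24 S4=48 blocked=[2]
Op 6: conn=-1 S1=24 S2=-21 S3=24 S4=48 blocked=[1, 2, 3, 4]
Op 7: conn=-1 S1=45 S2=-21 S3=24 S4=48 blocked=[1, 2, 3, 4]
Op 8: conn=22 S1=45 S2=-21 S3=24 S4=48 blocked=[2]
Op 9: conn=9 S1=45 S2=-21 S3=24 S4=35 blocked=[2]

Answer: S2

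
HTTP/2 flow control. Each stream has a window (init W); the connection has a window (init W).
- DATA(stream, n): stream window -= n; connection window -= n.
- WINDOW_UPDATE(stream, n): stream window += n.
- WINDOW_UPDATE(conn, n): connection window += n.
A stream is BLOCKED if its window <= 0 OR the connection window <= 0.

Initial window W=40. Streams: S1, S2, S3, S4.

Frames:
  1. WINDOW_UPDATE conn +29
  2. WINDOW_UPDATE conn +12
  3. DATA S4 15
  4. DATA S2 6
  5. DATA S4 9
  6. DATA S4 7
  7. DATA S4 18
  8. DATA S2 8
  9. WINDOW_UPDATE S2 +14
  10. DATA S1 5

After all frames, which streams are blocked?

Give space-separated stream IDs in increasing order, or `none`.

Answer: S4

Derivation:
Op 1: conn=69 S1=40 S2=40 S3=40 S4=40 blocked=[]
Op 2: conn=81 S1=40 S2=40 S3=40 S4=40 blocked=[]
Op 3: conn=66 S1=40 S2=40 S3=40 S4=25 blocked=[]
Op 4: conn=60 S1=40 S2=34 S3=40 S4=25 blocked=[]
Op 5: conn=51 S1=40 S2=34 S3=40 S4=16 blocked=[]
Op 6: conn=44 S1=40 S2=34 S3=40 S4=9 blocked=[]
Op 7: conn=26 S1=40 S2=34 S3=40 S4=-9 blocked=[4]
Op 8: conn=18 S1=40 S2=26 S3=40 S4=-9 blocked=[4]
Op 9: conn=18 S1=40 S2=40 S3=40 S4=-9 blocked=[4]
Op 10: conn=13 S1=35 S2=40 S3=40 S4=-9 blocked=[4]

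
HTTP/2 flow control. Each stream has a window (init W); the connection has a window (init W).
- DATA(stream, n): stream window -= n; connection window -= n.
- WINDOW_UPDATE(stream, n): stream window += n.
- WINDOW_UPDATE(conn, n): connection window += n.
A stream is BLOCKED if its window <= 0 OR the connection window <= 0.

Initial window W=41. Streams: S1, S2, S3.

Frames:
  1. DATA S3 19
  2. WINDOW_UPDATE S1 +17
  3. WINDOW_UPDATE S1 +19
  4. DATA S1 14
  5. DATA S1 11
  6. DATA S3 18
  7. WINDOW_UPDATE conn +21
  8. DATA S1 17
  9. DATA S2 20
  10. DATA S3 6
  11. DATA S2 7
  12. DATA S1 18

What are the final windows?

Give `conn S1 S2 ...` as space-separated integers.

Op 1: conn=22 S1=41 S2=41 S3=22 blocked=[]
Op 2: conn=22 S1=58 S2=41 S3=22 blocked=[]
Op 3: conn=22 S1=77 S2=41 S3=22 blocked=[]
Op 4: conn=8 S1=63 S2=41 S3=22 blocked=[]
Op 5: conn=-3 S1=52 S2=41 S3=22 blocked=[1, 2, 3]
Op 6: conn=-21 S1=52 S2=41 S3=4 blocked=[1, 2, 3]
Op 7: conn=0 S1=52 S2=41 S3=4 blocked=[1, 2, 3]
Op 8: conn=-17 S1=35 S2=41 S3=4 blocked=[1, 2, 3]
Op 9: conn=-37 S1=35 S2=21 S3=4 blocked=[1, 2, 3]
Op 10: conn=-43 S1=35 S2=21 S3=-2 blocked=[1, 2, 3]
Op 11: conn=-50 S1=35 S2=14 S3=-2 blocked=[1, 2, 3]
Op 12: conn=-68 S1=17 S2=14 S3=-2 blocked=[1, 2, 3]

Answer: -68 17 14 -2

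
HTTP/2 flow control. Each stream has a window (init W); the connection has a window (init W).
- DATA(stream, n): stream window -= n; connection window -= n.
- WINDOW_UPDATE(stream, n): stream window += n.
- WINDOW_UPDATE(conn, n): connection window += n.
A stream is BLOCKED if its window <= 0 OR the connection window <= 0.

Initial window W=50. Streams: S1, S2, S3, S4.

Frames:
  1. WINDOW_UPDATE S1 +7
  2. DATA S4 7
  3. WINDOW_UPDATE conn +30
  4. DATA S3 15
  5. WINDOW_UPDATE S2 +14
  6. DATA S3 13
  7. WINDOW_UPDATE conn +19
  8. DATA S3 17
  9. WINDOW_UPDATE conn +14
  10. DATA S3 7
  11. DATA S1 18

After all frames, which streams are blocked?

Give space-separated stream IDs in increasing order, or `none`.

Op 1: conn=50 S1=57 S2=50 S3=50 S4=50 blocked=[]
Op 2: conn=43 S1=57 S2=50 S3=50 S4=43 blocked=[]
Op 3: conn=73 S1=57 S2=50 S3=50 S4=43 blocked=[]
Op 4: conn=58 S1=57 S2=50 S3=35 S4=43 blocked=[]
Op 5: conn=58 S1=57 S2=64 S3=35 S4=43 blocked=[]
Op 6: conn=45 S1=57 S2=64 S3=22 S4=43 blocked=[]
Op 7: conn=64 S1=57 S2=64 S3=22 S4=43 blocked=[]
Op 8: conn=47 S1=57 S2=64 S3=5 S4=43 blocked=[]
Op 9: conn=61 S1=57 S2=64 S3=5 S4=43 blocked=[]
Op 10: conn=54 S1=57 S2=64 S3=-2 S4=43 blocked=[3]
Op 11: conn=36 S1=39 S2=64 S3=-2 S4=43 blocked=[3]

Answer: S3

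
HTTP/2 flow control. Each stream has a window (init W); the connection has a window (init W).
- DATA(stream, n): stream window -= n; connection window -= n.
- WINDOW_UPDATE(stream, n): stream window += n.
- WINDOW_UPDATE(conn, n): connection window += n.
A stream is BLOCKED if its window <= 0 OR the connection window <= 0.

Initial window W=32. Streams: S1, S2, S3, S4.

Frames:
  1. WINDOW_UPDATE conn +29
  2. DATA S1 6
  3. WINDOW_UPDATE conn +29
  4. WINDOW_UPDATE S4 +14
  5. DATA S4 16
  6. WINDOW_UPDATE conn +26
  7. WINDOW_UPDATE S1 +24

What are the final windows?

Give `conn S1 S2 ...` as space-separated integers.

Answer: 94 50 32 32 30

Derivation:
Op 1: conn=61 S1=32 S2=32 S3=32 S4=32 blocked=[]
Op 2: conn=55 S1=26 S2=32 S3=32 S4=32 blocked=[]
Op 3: conn=84 S1=26 S2=32 S3=32 S4=32 blocked=[]
Op 4: conn=84 S1=26 S2=32 S3=32 S4=46 blocked=[]
Op 5: conn=68 S1=26 S2=32 S3=32 S4=30 blocked=[]
Op 6: conn=94 S1=26 S2=32 S3=32 S4=30 blocked=[]
Op 7: conn=94 S1=50 S2=32 S3=32 S4=30 blocked=[]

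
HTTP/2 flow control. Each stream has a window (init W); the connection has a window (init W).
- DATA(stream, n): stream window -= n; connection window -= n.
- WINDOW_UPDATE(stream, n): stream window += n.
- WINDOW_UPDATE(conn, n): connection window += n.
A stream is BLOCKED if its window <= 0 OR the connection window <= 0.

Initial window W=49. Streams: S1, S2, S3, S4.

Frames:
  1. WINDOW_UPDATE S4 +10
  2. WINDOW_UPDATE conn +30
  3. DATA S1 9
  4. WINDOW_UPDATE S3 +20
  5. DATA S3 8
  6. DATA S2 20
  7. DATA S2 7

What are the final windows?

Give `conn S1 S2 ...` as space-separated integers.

Op 1: conn=49 S1=49 S2=49 S3=49 S4=59 blocked=[]
Op 2: conn=79 S1=49 S2=49 S3=49 S4=59 blocked=[]
Op 3: conn=70 S1=40 S2=49 S3=49 S4=59 blocked=[]
Op 4: conn=70 S1=40 S2=49 S3=69 S4=59 blocked=[]
Op 5: conn=62 S1=40 S2=49 S3=61 S4=59 blocked=[]
Op 6: conn=42 S1=40 S2=29 S3=61 S4=59 blocked=[]
Op 7: conn=35 S1=40 S2=22 S3=61 S4=59 blocked=[]

Answer: 35 40 22 61 59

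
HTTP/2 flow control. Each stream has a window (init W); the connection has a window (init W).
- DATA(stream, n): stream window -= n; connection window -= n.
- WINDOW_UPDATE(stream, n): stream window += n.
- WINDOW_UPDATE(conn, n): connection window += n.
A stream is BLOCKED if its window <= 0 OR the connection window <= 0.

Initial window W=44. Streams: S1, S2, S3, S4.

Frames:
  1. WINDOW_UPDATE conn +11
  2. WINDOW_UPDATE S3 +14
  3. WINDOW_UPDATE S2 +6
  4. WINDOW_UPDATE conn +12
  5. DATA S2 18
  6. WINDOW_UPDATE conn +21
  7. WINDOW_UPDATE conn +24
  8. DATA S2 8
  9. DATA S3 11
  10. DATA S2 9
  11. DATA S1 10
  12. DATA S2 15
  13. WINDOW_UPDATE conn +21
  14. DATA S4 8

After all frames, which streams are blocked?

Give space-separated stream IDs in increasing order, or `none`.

Answer: S2

Derivation:
Op 1: conn=55 S1=44 S2=44 S3=44 S4=44 blocked=[]
Op 2: conn=55 S1=44 S2=44 S3=58 S4=44 blocked=[]
Op 3: conn=55 S1=44 S2=50 S3=58 S4=44 blocked=[]
Op 4: conn=67 S1=44 S2=50 S3=58 S4=44 blocked=[]
Op 5: conn=49 S1=44 S2=32 S3=58 S4=44 blocked=[]
Op 6: conn=70 S1=44 S2=32 S3=58 S4=44 blocked=[]
Op 7: conn=94 S1=44 S2=32 S3=58 S4=44 blocked=[]
Op 8: conn=86 S1=44 S2=24 S3=58 S4=44 blocked=[]
Op 9: conn=75 S1=44 S2=24 S3=47 S4=44 blocked=[]
Op 10: conn=66 S1=44 S2=15 S3=47 S4=44 blocked=[]
Op 11: conn=56 S1=34 S2=15 S3=47 S4=44 blocked=[]
Op 12: conn=41 S1=34 S2=0 S3=47 S4=44 blocked=[2]
Op 13: conn=62 S1=34 S2=0 S3=47 S4=44 blocked=[2]
Op 14: conn=54 S1=34 S2=0 S3=47 S4=36 blocked=[2]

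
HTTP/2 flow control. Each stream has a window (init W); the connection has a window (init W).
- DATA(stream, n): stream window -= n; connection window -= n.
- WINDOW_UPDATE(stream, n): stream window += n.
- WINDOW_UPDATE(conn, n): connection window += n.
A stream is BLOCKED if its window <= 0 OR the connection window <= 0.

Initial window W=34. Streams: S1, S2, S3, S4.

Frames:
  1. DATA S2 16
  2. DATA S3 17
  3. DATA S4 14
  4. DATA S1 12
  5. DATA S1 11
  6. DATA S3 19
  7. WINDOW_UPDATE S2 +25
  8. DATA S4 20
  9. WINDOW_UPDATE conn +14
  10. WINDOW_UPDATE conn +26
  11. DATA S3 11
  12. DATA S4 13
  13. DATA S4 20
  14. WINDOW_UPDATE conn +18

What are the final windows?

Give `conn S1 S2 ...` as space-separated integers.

Op 1: conn=18 S1=34 S2=18 S3=34 S4=34 blocked=[]
Op 2: conn=1 S1=34 S2=18 S3=17 S4=34 blocked=[]
Op 3: conn=-13 S1=34 S2=18 S3=17 S4=20 blocked=[1, 2, 3, 4]
Op 4: conn=-25 S1=22 S2=18 S3=17 S4=20 blocked=[1, 2, 3, 4]
Op 5: conn=-36 S1=11 S2=18 S3=17 S4=20 blocked=[1, 2, 3, 4]
Op 6: conn=-55 S1=11 S2=18 S3=-2 S4=20 blocked=[1, 2, 3, 4]
Op 7: conn=-55 S1=11 S2=43 S3=-2 S4=20 blocked=[1, 2, 3, 4]
Op 8: conn=-75 S1=11 S2=43 S3=-2 S4=0 blocked=[1, 2, 3, 4]
Op 9: conn=-61 S1=11 S2=43 S3=-2 S4=0 blocked=[1, 2, 3, 4]
Op 10: conn=-35 S1=11 S2=43 S3=-2 S4=0 blocked=[1, 2, 3, 4]
Op 11: conn=-46 S1=11 S2=43 S3=-13 S4=0 blocked=[1, 2, 3, 4]
Op 12: conn=-59 S1=11 S2=43 S3=-13 S4=-13 blocked=[1, 2, 3, 4]
Op 13: conn=-79 S1=11 S2=43 S3=-13 S4=-33 blocked=[1, 2, 3, 4]
Op 14: conn=-61 S1=11 S2=43 S3=-13 S4=-33 blocked=[1, 2, 3, 4]

Answer: -61 11 43 -13 -33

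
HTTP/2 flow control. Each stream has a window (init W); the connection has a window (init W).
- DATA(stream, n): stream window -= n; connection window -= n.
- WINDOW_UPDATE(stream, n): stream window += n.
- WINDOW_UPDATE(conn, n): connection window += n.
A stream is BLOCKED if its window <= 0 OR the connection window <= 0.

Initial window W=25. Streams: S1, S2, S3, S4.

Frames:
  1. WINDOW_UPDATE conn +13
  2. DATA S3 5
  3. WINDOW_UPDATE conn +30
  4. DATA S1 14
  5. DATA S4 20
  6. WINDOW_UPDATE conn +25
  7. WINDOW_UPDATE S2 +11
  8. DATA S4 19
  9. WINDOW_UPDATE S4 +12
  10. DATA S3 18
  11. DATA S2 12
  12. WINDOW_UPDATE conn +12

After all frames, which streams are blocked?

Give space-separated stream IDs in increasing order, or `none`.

Op 1: conn=38 S1=25 S2=25 S3=25 S4=25 blocked=[]
Op 2: conn=33 S1=25 S2=25 S3=20 S4=25 blocked=[]
Op 3: conn=63 S1=25 S2=25 S3=20 S4=25 blocked=[]
Op 4: conn=49 S1=11 S2=25 S3=20 S4=25 blocked=[]
Op 5: conn=29 S1=11 S2=25 S3=20 S4=5 blocked=[]
Op 6: conn=54 S1=11 S2=25 S3=20 S4=5 blocked=[]
Op 7: conn=54 S1=11 S2=36 S3=20 S4=5 blocked=[]
Op 8: conn=35 S1=11 S2=36 S3=20 S4=-14 blocked=[4]
Op 9: conn=35 S1=11 S2=36 S3=20 S4=-2 blocked=[4]
Op 10: conn=17 S1=11 S2=36 S3=2 S4=-2 blocked=[4]
Op 11: conn=5 S1=11 S2=24 S3=2 S4=-2 blocked=[4]
Op 12: conn=17 S1=11 S2=24 S3=2 S4=-2 blocked=[4]

Answer: S4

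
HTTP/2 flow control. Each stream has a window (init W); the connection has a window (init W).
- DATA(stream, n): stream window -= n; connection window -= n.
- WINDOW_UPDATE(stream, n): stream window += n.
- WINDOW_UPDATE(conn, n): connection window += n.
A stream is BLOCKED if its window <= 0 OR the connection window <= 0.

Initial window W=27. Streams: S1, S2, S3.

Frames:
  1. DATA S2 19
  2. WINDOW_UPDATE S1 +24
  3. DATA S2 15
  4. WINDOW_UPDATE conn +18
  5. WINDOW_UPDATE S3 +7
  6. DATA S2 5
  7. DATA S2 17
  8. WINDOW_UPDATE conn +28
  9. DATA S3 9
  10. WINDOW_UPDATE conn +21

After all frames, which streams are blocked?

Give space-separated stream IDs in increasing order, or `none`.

Answer: S2

Derivation:
Op 1: conn=8 S1=27 S2=8 S3=27 blocked=[]
Op 2: conn=8 S1=51 S2=8 S3=27 blocked=[]
Op 3: conn=-7 S1=51 S2=-7 S3=27 blocked=[1, 2, 3]
Op 4: conn=11 S1=51 S2=-7 S3=27 blocked=[2]
Op 5: conn=11 S1=51 S2=-7 S3=34 blocked=[2]
Op 6: conn=6 S1=51 S2=-12 S3=34 blocked=[2]
Op 7: conn=-11 S1=51 S2=-29 S3=34 blocked=[1, 2, 3]
Op 8: conn=17 S1=51 S2=-29 S3=34 blocked=[2]
Op 9: conn=8 S1=51 S2=-29 S3=25 blocked=[2]
Op 10: conn=29 S1=51 S2=-29 S3=25 blocked=[2]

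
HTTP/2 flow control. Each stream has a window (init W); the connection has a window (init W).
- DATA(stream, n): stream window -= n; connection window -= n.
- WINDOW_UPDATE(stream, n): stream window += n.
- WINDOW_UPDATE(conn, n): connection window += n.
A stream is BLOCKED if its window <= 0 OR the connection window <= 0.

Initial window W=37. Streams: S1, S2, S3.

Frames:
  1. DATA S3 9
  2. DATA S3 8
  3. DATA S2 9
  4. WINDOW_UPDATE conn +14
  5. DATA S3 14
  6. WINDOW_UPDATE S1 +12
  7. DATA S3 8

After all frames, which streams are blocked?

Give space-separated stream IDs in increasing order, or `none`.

Op 1: conn=28 S1=37 S2=37 S3=28 blocked=[]
Op 2: conn=20 S1=37 S2=37 S3=20 blocked=[]
Op 3: conn=11 S1=37 S2=28 S3=20 blocked=[]
Op 4: conn=25 S1=37 S2=28 S3=20 blocked=[]
Op 5: conn=11 S1=37 S2=28 S3=6 blocked=[]
Op 6: conn=11 S1=49 S2=28 S3=6 blocked=[]
Op 7: conn=3 S1=49 S2=28 S3=-2 blocked=[3]

Answer: S3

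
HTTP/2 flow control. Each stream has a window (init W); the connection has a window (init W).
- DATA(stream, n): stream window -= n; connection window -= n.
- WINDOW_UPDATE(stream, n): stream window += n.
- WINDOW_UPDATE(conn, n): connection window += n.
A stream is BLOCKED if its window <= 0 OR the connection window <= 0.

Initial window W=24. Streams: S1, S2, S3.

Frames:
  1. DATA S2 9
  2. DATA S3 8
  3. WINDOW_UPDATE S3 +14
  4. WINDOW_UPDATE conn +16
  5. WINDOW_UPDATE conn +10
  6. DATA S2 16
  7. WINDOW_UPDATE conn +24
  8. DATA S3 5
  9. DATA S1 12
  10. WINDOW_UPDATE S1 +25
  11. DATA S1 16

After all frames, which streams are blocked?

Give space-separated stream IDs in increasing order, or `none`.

Answer: S2

Derivation:
Op 1: conn=15 S1=24 S2=15 S3=24 blocked=[]
Op 2: conn=7 S1=24 S2=15 S3=16 blocked=[]
Op 3: conn=7 S1=24 S2=15 S3=30 blocked=[]
Op 4: conn=23 S1=24 S2=15 S3=30 blocked=[]
Op 5: conn=33 S1=24 S2=15 S3=30 blocked=[]
Op 6: conn=17 S1=24 S2=-1 S3=30 blocked=[2]
Op 7: conn=41 S1=24 S2=-1 S3=30 blocked=[2]
Op 8: conn=36 S1=24 S2=-1 S3=25 blocked=[2]
Op 9: conn=24 S1=12 S2=-1 S3=25 blocked=[2]
Op 10: conn=24 S1=37 S2=-1 S3=25 blocked=[2]
Op 11: conn=8 S1=21 S2=-1 S3=25 blocked=[2]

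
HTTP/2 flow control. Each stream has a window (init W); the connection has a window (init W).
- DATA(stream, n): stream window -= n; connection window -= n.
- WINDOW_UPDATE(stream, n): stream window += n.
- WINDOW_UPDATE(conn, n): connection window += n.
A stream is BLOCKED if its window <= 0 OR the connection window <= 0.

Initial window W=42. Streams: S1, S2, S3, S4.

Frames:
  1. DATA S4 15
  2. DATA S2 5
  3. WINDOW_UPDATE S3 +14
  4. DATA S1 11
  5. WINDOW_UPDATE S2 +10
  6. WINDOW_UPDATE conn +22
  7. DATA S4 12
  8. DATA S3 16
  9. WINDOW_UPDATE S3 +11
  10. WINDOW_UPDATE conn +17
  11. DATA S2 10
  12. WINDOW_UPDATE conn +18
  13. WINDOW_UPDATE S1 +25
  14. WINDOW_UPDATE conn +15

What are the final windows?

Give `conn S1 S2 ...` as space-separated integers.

Answer: 45 56 37 51 15

Derivation:
Op 1: conn=27 S1=42 S2=42 S3=42 S4=27 blocked=[]
Op 2: conn=22 S1=42 S2=37 S3=42 S4=27 blocked=[]
Op 3: conn=22 S1=42 S2=37 S3=56 S4=27 blocked=[]
Op 4: conn=11 S1=31 S2=37 S3=56 S4=27 blocked=[]
Op 5: conn=11 S1=31 S2=47 S3=56 S4=27 blocked=[]
Op 6: conn=33 S1=31 S2=47 S3=56 S4=27 blocked=[]
Op 7: conn=21 S1=31 S2=47 S3=56 S4=15 blocked=[]
Op 8: conn=5 S1=31 S2=47 S3=40 S4=15 blocked=[]
Op 9: conn=5 S1=31 S2=47 S3=51 S4=15 blocked=[]
Op 10: conn=22 S1=31 S2=47 S3=51 S4=15 blocked=[]
Op 11: conn=12 S1=31 S2=37 S3=51 S4=15 blocked=[]
Op 12: conn=30 S1=31 S2=37 S3=51 S4=15 blocked=[]
Op 13: conn=30 S1=56 S2=37 S3=51 S4=15 blocked=[]
Op 14: conn=45 S1=56 S2=37 S3=51 S4=15 blocked=[]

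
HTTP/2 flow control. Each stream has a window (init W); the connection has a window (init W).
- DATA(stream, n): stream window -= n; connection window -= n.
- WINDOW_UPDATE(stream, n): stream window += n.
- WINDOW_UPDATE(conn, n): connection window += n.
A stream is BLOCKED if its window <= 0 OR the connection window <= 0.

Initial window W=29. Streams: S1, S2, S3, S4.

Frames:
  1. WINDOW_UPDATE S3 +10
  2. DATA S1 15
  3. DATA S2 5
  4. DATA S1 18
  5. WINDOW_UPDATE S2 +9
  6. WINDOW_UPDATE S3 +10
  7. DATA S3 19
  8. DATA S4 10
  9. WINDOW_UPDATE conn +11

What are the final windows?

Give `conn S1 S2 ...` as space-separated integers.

Answer: -27 -4 33 30 19

Derivation:
Op 1: conn=29 S1=29 S2=29 S3=39 S4=29 blocked=[]
Op 2: conn=14 S1=14 S2=29 S3=39 S4=29 blocked=[]
Op 3: conn=9 S1=14 S2=24 S3=39 S4=29 blocked=[]
Op 4: conn=-9 S1=-4 S2=24 S3=39 S4=29 blocked=[1, 2, 3, 4]
Op 5: conn=-9 S1=-4 S2=33 S3=39 S4=29 blocked=[1, 2, 3, 4]
Op 6: conn=-9 S1=-4 S2=33 S3=49 S4=29 blocked=[1, 2, 3, 4]
Op 7: conn=-28 S1=-4 S2=33 S3=30 S4=29 blocked=[1, 2, 3, 4]
Op 8: conn=-38 S1=-4 S2=33 S3=30 S4=19 blocked=[1, 2, 3, 4]
Op 9: conn=-27 S1=-4 S2=33 S3=30 S4=19 blocked=[1, 2, 3, 4]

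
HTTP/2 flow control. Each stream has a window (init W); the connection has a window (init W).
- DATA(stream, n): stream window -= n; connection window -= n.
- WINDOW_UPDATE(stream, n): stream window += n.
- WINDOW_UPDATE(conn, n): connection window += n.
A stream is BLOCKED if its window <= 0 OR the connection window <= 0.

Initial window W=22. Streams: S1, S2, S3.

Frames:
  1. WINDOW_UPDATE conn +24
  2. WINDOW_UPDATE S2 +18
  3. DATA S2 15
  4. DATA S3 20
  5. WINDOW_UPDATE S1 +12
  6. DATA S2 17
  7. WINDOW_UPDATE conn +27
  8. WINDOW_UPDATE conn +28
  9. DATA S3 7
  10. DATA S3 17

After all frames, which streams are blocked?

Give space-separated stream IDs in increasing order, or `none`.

Answer: S3

Derivation:
Op 1: conn=46 S1=22 S2=22 S3=22 blocked=[]
Op 2: conn=46 S1=22 S2=40 S3=22 blocked=[]
Op 3: conn=31 S1=22 S2=25 S3=22 blocked=[]
Op 4: conn=11 S1=22 S2=25 S3=2 blocked=[]
Op 5: conn=11 S1=34 S2=25 S3=2 blocked=[]
Op 6: conn=-6 S1=34 S2=8 S3=2 blocked=[1, 2, 3]
Op 7: conn=21 S1=34 S2=8 S3=2 blocked=[]
Op 8: conn=49 S1=34 S2=8 S3=2 blocked=[]
Op 9: conn=42 S1=34 S2=8 S3=-5 blocked=[3]
Op 10: conn=25 S1=34 S2=8 S3=-22 blocked=[3]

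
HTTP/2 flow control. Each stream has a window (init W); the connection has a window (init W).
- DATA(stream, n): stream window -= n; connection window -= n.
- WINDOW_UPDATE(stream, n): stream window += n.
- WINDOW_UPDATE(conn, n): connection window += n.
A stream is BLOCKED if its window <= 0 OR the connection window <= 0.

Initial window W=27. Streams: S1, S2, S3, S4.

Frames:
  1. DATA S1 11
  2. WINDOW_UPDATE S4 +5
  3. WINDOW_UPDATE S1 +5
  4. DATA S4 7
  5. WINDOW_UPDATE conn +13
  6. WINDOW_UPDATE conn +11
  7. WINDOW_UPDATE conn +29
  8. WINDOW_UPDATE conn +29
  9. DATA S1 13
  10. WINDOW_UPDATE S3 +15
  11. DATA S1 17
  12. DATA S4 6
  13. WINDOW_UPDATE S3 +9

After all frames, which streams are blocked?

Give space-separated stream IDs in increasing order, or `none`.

Answer: S1

Derivation:
Op 1: conn=16 S1=16 S2=27 S3=27 S4=27 blocked=[]
Op 2: conn=16 S1=16 S2=27 S3=27 S4=32 blocked=[]
Op 3: conn=16 S1=21 S2=27 S3=27 S4=32 blocked=[]
Op 4: conn=9 S1=21 S2=27 S3=27 S4=25 blocked=[]
Op 5: conn=22 S1=21 S2=27 S3=27 S4=25 blocked=[]
Op 6: conn=33 S1=21 S2=27 S3=27 S4=25 blocked=[]
Op 7: conn=62 S1=21 S2=27 S3=27 S4=25 blocked=[]
Op 8: conn=91 S1=21 S2=27 S3=27 S4=25 blocked=[]
Op 9: conn=78 S1=8 S2=27 S3=27 S4=25 blocked=[]
Op 10: conn=78 S1=8 S2=27 S3=42 S4=25 blocked=[]
Op 11: conn=61 S1=-9 S2=27 S3=42 S4=25 blocked=[1]
Op 12: conn=55 S1=-9 S2=27 S3=42 S4=19 blocked=[1]
Op 13: conn=55 S1=-9 S2=27 S3=51 S4=19 blocked=[1]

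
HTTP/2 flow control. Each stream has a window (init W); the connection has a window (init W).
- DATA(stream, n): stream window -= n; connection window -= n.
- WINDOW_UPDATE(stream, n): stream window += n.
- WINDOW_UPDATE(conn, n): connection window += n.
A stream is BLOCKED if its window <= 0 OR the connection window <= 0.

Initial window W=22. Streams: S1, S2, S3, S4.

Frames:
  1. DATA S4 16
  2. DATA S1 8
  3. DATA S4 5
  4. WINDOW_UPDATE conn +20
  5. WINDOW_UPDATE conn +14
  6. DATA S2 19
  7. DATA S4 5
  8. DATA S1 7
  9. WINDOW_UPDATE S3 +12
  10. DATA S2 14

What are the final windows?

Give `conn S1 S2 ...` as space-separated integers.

Op 1: conn=6 S1=22 S2=22 S3=22 S4=6 blocked=[]
Op 2: conn=-2 S1=14 S2=22 S3=22 S4=6 blocked=[1, 2, 3, 4]
Op 3: conn=-7 S1=14 S2=22 S3=22 S4=1 blocked=[1, 2, 3, 4]
Op 4: conn=13 S1=14 S2=22 S3=22 S4=1 blocked=[]
Op 5: conn=27 S1=14 S2=22 S3=22 S4=1 blocked=[]
Op 6: conn=8 S1=14 S2=3 S3=22 S4=1 blocked=[]
Op 7: conn=3 S1=14 S2=3 S3=22 S4=-4 blocked=[4]
Op 8: conn=-4 S1=7 S2=3 S3=22 S4=-4 blocked=[1, 2, 3, 4]
Op 9: conn=-4 S1=7 S2=3 S3=34 S4=-4 blocked=[1, 2, 3, 4]
Op 10: conn=-18 S1=7 S2=-11 S3=34 S4=-4 blocked=[1, 2, 3, 4]

Answer: -18 7 -11 34 -4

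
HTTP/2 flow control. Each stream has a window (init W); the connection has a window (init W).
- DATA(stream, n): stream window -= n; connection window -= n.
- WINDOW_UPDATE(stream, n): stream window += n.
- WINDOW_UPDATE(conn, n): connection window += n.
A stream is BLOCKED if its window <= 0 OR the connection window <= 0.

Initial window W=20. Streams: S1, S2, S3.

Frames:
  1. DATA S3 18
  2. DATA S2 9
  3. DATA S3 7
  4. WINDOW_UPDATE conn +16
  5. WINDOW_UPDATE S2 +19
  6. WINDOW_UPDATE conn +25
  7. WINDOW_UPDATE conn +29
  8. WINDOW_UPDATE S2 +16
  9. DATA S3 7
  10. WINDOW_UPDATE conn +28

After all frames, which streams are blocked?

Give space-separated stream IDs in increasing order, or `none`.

Op 1: conn=2 S1=20 S2=20 S3=2 blocked=[]
Op 2: conn=-7 S1=20 S2=11 S3=2 blocked=[1, 2, 3]
Op 3: conn=-14 S1=20 S2=11 S3=-5 blocked=[1, 2, 3]
Op 4: conn=2 S1=20 S2=11 S3=-5 blocked=[3]
Op 5: conn=2 S1=20 S2=30 S3=-5 blocked=[3]
Op 6: conn=27 S1=20 S2=30 S3=-5 blocked=[3]
Op 7: conn=56 S1=20 S2=30 S3=-5 blocked=[3]
Op 8: conn=56 S1=20 S2=46 S3=-5 blocked=[3]
Op 9: conn=49 S1=20 S2=46 S3=-12 blocked=[3]
Op 10: conn=77 S1=20 S2=46 S3=-12 blocked=[3]

Answer: S3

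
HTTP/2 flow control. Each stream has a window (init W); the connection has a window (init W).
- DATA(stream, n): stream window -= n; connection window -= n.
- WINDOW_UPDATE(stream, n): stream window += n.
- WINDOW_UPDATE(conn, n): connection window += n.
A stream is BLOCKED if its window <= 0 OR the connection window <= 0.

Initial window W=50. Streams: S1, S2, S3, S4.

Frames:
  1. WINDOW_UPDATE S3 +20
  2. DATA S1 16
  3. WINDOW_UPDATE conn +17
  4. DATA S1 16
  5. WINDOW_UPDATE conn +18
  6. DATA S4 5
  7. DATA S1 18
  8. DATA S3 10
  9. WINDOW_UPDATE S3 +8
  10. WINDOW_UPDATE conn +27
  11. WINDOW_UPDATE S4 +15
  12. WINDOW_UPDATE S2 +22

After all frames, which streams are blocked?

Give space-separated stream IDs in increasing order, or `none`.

Answer: S1

Derivation:
Op 1: conn=50 S1=50 S2=50 S3=70 S4=50 blocked=[]
Op 2: conn=34 S1=34 S2=50 S3=70 S4=50 blocked=[]
Op 3: conn=51 S1=34 S2=50 S3=70 S4=50 blocked=[]
Op 4: conn=35 S1=18 S2=50 S3=70 S4=50 blocked=[]
Op 5: conn=53 S1=18 S2=50 S3=70 S4=50 blocked=[]
Op 6: conn=48 S1=18 S2=50 S3=70 S4=45 blocked=[]
Op 7: conn=30 S1=0 S2=50 S3=70 S4=45 blocked=[1]
Op 8: conn=20 S1=0 S2=50 S3=60 S4=45 blocked=[1]
Op 9: conn=20 S1=0 S2=50 S3=68 S4=45 blocked=[1]
Op 10: conn=47 S1=0 S2=50 S3=68 S4=45 blocked=[1]
Op 11: conn=47 S1=0 S2=50 S3=68 S4=60 blocked=[1]
Op 12: conn=47 S1=0 S2=72 S3=68 S4=60 blocked=[1]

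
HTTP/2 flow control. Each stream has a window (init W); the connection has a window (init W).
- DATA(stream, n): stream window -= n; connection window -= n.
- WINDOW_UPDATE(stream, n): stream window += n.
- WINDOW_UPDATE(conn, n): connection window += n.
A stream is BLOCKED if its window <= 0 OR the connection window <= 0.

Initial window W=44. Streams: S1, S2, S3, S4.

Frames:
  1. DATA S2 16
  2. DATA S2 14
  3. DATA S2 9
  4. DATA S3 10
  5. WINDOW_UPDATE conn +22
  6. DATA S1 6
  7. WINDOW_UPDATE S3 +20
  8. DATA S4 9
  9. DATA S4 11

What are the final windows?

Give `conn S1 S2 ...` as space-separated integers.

Op 1: conn=28 S1=44 S2=28 S3=44 S4=44 blocked=[]
Op 2: conn=14 S1=44 S2=14 S3=44 S4=44 blocked=[]
Op 3: conn=5 S1=44 S2=5 S3=44 S4=44 blocked=[]
Op 4: conn=-5 S1=44 S2=5 S3=34 S4=44 blocked=[1, 2, 3, 4]
Op 5: conn=17 S1=44 S2=5 S3=34 S4=44 blocked=[]
Op 6: conn=11 S1=38 S2=5 S3=34 S4=44 blocked=[]
Op 7: conn=11 S1=38 S2=5 S3=54 S4=44 blocked=[]
Op 8: conn=2 S1=38 S2=5 S3=54 S4=35 blocked=[]
Op 9: conn=-9 S1=38 S2=5 S3=54 S4=24 blocked=[1, 2, 3, 4]

Answer: -9 38 5 54 24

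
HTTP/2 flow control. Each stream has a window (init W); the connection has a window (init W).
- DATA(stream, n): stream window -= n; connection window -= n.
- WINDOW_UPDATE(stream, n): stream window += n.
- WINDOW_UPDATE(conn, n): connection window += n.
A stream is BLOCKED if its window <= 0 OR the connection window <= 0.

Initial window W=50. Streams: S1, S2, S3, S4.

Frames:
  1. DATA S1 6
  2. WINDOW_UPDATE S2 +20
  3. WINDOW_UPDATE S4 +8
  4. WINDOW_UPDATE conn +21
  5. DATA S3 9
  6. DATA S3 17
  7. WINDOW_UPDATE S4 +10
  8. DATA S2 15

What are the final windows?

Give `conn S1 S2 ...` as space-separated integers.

Answer: 24 44 55 24 68

Derivation:
Op 1: conn=44 S1=44 S2=50 S3=50 S4=50 blocked=[]
Op 2: conn=44 S1=44 S2=70 S3=50 S4=50 blocked=[]
Op 3: conn=44 S1=44 S2=70 S3=50 S4=58 blocked=[]
Op 4: conn=65 S1=44 S2=70 S3=50 S4=58 blocked=[]
Op 5: conn=56 S1=44 S2=70 S3=41 S4=58 blocked=[]
Op 6: conn=39 S1=44 S2=70 S3=24 S4=58 blocked=[]
Op 7: conn=39 S1=44 S2=70 S3=24 S4=68 blocked=[]
Op 8: conn=24 S1=44 S2=55 S3=24 S4=68 blocked=[]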